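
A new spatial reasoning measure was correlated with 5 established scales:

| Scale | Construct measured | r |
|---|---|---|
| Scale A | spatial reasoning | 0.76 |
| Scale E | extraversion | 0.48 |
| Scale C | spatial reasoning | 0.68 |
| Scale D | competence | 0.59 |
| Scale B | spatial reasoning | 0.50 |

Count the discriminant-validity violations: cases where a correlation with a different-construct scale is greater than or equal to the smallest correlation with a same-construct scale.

Convergent (same construct = spatial reasoning): Scale A, Scale C, Scale B.
Smallest convergent = 0.50. Discriminant values: 0.48, 0.59; count ≥ 0.50 → 1.

1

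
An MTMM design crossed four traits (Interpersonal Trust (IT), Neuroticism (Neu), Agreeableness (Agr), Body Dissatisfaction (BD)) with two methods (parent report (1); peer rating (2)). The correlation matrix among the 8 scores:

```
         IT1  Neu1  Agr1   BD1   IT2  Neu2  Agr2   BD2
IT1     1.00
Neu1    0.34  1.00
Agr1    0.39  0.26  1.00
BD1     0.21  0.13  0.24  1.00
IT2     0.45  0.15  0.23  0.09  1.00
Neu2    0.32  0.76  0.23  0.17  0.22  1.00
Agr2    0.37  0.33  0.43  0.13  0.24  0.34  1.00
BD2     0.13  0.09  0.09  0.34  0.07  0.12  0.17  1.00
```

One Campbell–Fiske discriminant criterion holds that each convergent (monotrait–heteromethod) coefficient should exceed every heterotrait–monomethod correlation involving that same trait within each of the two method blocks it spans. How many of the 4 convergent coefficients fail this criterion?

Each convergent coefficient versus the relevant comparison correlations:
IT (methods 1·2): 0.45 vs {0.34, 0.22, 0.39, 0.24, 0.21, 0.07} → pass.
Neu (methods 1·2): 0.76 vs {0.34, 0.22, 0.26, 0.34, 0.13, 0.12} → pass.
Agr (methods 1·2): 0.43 vs {0.39, 0.24, 0.26, 0.34, 0.24, 0.17} → pass.
BD (methods 1·2): 0.34 vs {0.21, 0.07, 0.13, 0.12, 0.24, 0.17} → pass.
0 of 4 fail.

0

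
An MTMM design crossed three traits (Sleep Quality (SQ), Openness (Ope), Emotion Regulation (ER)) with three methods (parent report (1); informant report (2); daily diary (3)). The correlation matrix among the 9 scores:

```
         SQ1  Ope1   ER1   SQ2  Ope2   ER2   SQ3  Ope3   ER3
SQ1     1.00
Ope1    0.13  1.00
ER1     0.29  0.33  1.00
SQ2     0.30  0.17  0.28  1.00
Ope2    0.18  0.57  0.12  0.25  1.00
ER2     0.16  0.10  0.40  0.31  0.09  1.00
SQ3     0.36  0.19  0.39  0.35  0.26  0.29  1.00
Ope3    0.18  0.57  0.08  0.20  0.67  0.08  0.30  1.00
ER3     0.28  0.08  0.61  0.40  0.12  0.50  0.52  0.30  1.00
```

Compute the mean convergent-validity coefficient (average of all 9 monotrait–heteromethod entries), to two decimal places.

Convergent values: 0.30, 0.36, 0.35, 0.57, 0.57, 0.67, 0.40, 0.61, 0.50; mean = 4.33/9 = 0.48.

0.48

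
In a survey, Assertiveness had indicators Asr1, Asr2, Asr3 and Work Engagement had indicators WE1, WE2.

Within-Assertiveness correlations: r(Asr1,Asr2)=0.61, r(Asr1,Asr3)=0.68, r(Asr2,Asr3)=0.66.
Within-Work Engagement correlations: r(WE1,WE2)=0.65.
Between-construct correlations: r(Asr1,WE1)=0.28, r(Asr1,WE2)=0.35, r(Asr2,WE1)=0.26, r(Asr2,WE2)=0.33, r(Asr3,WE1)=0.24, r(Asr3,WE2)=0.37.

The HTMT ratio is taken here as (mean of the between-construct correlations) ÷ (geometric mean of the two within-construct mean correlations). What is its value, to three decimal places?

Mean heterotrait r = 1.83/6 = 0.3050.
Mean within-Asr = 1.95/3 = 0.6500; mean within-WE = 0.65/1 = 0.6500.
Geometric mean = √(0.6500 × 0.6500) = 0.6500.
HTMT = 0.3050 / 0.6500 = 0.469.

0.469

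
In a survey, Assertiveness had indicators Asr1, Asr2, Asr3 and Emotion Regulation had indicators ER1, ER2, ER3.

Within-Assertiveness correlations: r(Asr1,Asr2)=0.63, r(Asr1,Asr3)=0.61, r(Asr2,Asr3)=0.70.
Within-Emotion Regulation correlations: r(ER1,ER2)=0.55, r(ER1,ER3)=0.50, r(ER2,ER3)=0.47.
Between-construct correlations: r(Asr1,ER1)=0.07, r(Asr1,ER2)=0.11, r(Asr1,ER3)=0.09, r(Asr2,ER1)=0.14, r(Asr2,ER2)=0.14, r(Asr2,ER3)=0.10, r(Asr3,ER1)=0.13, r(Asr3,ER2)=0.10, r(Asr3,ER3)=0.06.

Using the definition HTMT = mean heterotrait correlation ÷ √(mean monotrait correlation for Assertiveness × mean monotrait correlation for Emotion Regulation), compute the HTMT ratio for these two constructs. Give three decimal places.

0.182

Between-construct mean = 0.94/9 = 0.1044.
Mean within-Asr = 1.94/3 = 0.6467; mean within-ER = 1.52/3 = 0.5067.
Geometric mean = √(0.6467 × 0.5067) = 0.5724.
HTMT = 0.1044 / 0.5724 = 0.182.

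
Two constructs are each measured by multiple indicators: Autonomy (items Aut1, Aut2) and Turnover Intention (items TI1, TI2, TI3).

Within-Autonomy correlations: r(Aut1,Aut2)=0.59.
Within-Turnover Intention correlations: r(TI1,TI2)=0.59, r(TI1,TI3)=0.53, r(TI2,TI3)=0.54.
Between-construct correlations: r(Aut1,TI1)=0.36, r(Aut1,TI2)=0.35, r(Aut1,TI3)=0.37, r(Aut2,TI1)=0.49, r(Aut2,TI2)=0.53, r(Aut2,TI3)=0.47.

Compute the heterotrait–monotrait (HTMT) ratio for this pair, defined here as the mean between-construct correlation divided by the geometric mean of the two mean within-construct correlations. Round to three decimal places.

0.750

Between-construct mean = 2.57/6 = 0.4283.
Mean within-Aut = 0.59/1 = 0.5900; mean within-TI = 1.66/3 = 0.5533.
Geometric mean = √(0.5900 × 0.5533) = 0.5714.
HTMT = 0.4283 / 0.5714 = 0.750.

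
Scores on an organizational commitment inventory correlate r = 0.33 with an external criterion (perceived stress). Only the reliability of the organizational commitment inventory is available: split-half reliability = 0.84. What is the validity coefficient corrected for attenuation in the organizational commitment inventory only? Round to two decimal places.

Single correction: r_c = r_obs / √r_xx = 0.33 / √0.84 = 0.33 / 0.9165 ≈ 0.36.

0.36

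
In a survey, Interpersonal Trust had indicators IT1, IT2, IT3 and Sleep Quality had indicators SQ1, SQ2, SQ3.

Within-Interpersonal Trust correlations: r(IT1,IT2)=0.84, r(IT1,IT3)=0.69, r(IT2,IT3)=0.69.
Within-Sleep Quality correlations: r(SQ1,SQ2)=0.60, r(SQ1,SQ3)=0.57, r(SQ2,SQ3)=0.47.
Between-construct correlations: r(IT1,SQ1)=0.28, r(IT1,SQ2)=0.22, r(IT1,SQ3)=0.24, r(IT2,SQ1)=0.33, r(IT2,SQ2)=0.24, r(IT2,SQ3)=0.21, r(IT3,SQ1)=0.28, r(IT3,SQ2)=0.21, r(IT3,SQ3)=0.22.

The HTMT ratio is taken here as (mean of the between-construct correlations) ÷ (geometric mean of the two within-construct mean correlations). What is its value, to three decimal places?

Mean heterotrait r = 2.23/9 = 0.2478.
Mean within-IT = 2.22/3 = 0.7400; mean within-SQ = 1.64/3 = 0.5467.
Geometric mean = √(0.7400 × 0.5467) = 0.6360.
HTMT = 0.2478 / 0.6360 = 0.390.

0.390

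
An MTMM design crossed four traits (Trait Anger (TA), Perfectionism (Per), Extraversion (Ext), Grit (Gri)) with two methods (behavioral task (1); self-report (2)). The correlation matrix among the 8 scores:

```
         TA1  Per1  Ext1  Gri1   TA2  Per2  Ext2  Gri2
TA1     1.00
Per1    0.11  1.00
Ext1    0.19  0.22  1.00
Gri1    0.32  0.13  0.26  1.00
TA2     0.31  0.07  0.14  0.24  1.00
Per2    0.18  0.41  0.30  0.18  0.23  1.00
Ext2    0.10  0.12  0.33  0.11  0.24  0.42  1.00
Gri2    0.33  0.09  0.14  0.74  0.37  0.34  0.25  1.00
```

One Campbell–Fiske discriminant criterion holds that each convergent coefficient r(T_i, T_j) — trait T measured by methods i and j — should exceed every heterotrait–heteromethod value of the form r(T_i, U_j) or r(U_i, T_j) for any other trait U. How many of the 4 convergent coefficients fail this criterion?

1

Convergent coefficients and their comparison sets:
TA (methods 1·2): 0.31 vs {0.18, 0.07, 0.10, 0.14, 0.33, 0.24} → fail.
Per (methods 1·2): 0.41 vs {0.07, 0.18, 0.12, 0.30, 0.09, 0.18} → pass.
Ext (methods 1·2): 0.33 vs {0.14, 0.10, 0.30, 0.12, 0.14, 0.11} → pass.
Gri (methods 1·2): 0.74 vs {0.24, 0.33, 0.18, 0.09, 0.11, 0.14} → pass.
1 of 4 fail.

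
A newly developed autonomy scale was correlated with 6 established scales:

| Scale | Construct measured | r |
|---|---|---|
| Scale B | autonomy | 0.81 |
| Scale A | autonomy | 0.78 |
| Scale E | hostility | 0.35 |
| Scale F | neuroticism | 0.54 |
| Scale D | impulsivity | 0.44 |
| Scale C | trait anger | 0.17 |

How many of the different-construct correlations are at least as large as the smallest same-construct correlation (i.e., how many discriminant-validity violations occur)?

0

Convergent (same construct = autonomy): Scale B, Scale A.
Smallest convergent = 0.78. Discriminant values: 0.35, 0.54, 0.44, 0.17; count ≥ 0.78 → 0.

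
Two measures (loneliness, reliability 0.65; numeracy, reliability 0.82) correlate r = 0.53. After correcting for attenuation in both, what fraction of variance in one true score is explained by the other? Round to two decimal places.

0.53

Disattenuated r = 0.53 / √(0.65 × 0.82) = 0.53 / 0.7301 = 0.7259.
Shared true-score variance = 0.7259² = 0.5269 ≈ 0.53.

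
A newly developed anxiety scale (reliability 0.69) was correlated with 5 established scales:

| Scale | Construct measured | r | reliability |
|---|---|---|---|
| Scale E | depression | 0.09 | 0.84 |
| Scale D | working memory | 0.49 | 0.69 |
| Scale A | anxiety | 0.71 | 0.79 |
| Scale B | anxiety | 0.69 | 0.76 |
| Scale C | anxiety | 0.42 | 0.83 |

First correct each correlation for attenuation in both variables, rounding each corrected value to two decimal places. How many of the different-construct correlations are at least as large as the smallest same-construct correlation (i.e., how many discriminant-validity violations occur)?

1

Disattenuated r (r / √(r_scale · r_new)):
  Scale E (disc): 0.09 / √(0.84·0.69) = 0.12
  Scale D (disc): 0.49 / √(0.69·0.69) = 0.71
  Scale A (conv): 0.71 / √(0.79·0.69) = 0.96
  Scale B (conv): 0.69 / √(0.76·0.69) = 0.95
  Scale C (conv): 0.42 / √(0.83·0.69) = 0.55
Smallest convergent = 0.55. Discriminant values: 0.12, 0.71; count ≥ 0.55 → 1.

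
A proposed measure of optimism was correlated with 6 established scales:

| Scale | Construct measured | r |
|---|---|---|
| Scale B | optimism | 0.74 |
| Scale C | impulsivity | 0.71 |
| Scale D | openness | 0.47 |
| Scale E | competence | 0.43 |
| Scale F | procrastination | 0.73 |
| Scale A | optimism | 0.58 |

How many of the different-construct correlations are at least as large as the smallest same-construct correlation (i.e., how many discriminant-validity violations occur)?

2

Convergent (same construct = optimism): Scale B, Scale A.
Smallest convergent = 0.58. Discriminant values: 0.71, 0.47, 0.43, 0.73; count ≥ 0.58 → 2.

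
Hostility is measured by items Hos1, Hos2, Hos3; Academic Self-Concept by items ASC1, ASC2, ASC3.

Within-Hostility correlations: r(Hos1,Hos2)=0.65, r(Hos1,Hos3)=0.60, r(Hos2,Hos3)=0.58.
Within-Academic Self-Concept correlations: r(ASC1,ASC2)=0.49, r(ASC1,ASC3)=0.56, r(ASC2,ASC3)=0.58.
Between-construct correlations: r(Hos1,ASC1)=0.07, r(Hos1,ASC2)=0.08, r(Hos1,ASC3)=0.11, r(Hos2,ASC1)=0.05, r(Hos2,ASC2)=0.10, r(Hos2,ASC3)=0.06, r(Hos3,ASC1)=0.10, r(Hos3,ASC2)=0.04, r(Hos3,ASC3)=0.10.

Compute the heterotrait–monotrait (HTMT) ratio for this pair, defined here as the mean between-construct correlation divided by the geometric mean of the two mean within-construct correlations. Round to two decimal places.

0.14

Between-construct mean = 0.71/9 = 0.0789.
Mean within-Hos = 1.83/3 = 0.6100; mean within-ASC = 1.63/3 = 0.5433.
Geometric mean = √(0.6100 × 0.5433) = 0.5757.
HTMT = 0.0789 / 0.5757 = 0.14.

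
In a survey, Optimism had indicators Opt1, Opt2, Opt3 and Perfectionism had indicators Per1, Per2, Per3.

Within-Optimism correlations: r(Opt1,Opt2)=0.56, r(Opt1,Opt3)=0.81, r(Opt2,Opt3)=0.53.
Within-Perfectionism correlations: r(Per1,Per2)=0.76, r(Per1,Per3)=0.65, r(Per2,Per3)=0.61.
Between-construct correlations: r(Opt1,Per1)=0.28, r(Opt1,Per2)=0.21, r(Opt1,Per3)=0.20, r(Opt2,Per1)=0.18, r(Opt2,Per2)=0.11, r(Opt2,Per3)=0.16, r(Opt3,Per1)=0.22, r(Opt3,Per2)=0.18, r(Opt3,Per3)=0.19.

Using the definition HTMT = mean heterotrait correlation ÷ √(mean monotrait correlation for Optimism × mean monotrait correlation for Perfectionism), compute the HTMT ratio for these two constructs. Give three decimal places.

Mean heterotrait r = 1.73/9 = 0.1922.
Mean within-Opt = 1.90/3 = 0.6333; mean within-Per = 2.02/3 = 0.6733.
Geometric mean = √(0.6333 × 0.6733) = 0.6530.
HTMT = 0.1922 / 0.6530 = 0.294.

0.294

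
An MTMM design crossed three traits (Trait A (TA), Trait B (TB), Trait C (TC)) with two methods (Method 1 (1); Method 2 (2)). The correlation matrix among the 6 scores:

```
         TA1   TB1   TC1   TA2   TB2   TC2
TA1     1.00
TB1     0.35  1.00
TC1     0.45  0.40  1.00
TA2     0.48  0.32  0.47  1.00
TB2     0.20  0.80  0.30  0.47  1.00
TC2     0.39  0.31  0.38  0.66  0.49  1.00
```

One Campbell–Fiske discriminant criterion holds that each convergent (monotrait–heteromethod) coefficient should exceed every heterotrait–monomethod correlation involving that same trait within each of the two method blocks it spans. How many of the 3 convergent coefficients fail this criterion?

2

Each convergent coefficient versus the relevant comparison correlations:
TA (methods 1·2): 0.48 vs {0.35, 0.47, 0.45, 0.66} → fail.
TB (methods 1·2): 0.80 vs {0.35, 0.47, 0.40, 0.49} → pass.
TC (methods 1·2): 0.38 vs {0.45, 0.66, 0.40, 0.49} → fail.
2 of 3 fail.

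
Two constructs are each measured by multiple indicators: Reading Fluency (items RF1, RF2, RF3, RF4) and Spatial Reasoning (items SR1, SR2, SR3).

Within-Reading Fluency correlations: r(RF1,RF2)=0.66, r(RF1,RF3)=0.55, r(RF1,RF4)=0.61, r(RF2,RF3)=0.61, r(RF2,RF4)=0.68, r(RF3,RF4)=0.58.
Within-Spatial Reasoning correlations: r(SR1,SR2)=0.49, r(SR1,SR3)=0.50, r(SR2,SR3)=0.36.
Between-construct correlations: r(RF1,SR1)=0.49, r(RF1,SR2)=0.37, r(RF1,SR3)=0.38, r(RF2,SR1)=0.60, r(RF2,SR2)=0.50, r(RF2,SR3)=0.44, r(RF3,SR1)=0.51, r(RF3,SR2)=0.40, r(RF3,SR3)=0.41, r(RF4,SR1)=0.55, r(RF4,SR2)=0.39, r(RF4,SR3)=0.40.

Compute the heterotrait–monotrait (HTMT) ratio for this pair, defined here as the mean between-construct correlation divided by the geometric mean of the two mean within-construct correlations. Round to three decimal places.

Mean heterotrait r = 5.44/12 = 0.4533.
Mean within-RF = 3.69/6 = 0.6150; mean within-SR = 1.35/3 = 0.4500.
Geometric mean = √(0.6150 × 0.4500) = 0.5261.
HTMT = 0.4533 / 0.5261 = 0.862.

0.862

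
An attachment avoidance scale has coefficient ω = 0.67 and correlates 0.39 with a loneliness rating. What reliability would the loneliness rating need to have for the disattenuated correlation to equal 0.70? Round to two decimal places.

0.46

r_true = r_obs / √(r_xx · r_yy) ⇒ 0.70 = 0.39 / √(0.67 · r_yy).
√(0.67 · r_yy) = 0.39 / 0.70 = 0.5571; 0.67 · r_yy = 0.3104; r_yy = 0.3104 / 0.67 ≈ 0.46.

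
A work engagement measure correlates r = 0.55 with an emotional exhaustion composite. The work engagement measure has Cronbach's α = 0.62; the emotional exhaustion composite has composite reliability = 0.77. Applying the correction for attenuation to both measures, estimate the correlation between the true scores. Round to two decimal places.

0.80

r_true = r_obs / √(r_xx · r_yy) = 0.55 / √(0.62 × 0.77) = 0.55 / √0.4774 = 0.55 / 0.6909 ≈ 0.80.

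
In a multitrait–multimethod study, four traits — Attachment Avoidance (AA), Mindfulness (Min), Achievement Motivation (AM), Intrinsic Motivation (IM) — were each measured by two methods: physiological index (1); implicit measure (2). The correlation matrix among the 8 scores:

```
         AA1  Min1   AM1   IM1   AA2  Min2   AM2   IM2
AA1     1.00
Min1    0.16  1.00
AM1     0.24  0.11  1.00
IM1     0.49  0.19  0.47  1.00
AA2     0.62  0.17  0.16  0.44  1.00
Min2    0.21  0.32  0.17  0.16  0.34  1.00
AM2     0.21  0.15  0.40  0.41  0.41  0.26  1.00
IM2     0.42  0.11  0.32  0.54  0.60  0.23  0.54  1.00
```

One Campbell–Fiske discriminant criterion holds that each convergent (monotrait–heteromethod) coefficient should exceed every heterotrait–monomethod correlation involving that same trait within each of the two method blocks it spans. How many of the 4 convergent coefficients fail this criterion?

3

Convergent coefficients and their comparison sets:
AA (methods 1·2): 0.62 vs {0.16, 0.34, 0.24, 0.41, 0.49, 0.60} → pass.
Min (methods 1·2): 0.32 vs {0.16, 0.34, 0.11, 0.26, 0.19, 0.23} → fail.
AM (methods 1·2): 0.40 vs {0.24, 0.41, 0.11, 0.26, 0.47, 0.54} → fail.
IM (methods 1·2): 0.54 vs {0.49, 0.60, 0.19, 0.23, 0.47, 0.54} → fail.
3 of 4 fail.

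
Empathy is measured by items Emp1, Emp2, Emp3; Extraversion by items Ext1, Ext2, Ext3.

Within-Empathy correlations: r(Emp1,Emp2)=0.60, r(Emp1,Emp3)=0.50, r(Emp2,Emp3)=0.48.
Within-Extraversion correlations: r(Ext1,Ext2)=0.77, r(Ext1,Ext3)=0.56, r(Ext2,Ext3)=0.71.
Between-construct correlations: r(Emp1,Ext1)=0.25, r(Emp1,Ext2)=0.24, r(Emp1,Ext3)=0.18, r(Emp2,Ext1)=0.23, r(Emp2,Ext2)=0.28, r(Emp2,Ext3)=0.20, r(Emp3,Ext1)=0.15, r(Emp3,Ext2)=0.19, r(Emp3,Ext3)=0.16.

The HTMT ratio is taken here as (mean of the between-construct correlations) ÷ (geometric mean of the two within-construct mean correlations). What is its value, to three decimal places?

0.349

Between-construct mean = 1.88/9 = 0.2089.
Mean within-Emp = 1.58/3 = 0.5267; mean within-Ext = 2.04/3 = 0.6800.
Geometric mean = √(0.5267 × 0.6800) = 0.5985.
HTMT = 0.2089 / 0.5985 = 0.349.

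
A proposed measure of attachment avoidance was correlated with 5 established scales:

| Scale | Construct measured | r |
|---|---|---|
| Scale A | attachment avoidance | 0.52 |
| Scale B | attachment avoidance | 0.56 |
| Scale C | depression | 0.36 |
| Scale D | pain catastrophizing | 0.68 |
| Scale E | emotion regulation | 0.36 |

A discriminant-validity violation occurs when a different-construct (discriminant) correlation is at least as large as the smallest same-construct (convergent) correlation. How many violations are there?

Convergent (same construct = attachment avoidance): Scale A, Scale B.
Smallest convergent = 0.52. Discriminant values: 0.36, 0.68, 0.36; count ≥ 0.52 → 1.

1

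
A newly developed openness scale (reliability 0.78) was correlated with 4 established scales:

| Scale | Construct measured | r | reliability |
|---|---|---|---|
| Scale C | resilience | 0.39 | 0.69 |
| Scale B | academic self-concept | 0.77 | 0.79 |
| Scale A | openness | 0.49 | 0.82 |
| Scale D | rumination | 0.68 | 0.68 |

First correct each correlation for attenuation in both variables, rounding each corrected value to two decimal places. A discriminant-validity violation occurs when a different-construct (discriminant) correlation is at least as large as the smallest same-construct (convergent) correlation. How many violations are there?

Disattenuated r (r / √(r_scale · r_new)):
  Scale C (disc): 0.39 / √(0.69·0.78) = 0.53
  Scale B (disc): 0.77 / √(0.79·0.78) = 0.98
  Scale A (conv): 0.49 / √(0.82·0.78) = 0.61
  Scale D (disc): 0.68 / √(0.68·0.78) = 0.93
Smallest convergent = 0.61. Discriminant values: 0.53, 0.98, 0.93; count ≥ 0.61 → 2.

2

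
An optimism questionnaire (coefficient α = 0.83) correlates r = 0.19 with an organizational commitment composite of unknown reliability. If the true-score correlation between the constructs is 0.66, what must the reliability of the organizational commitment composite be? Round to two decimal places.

r_true = r_obs / √(r_xx · r_yy) ⇒ 0.66 = 0.19 / √(0.83 · r_yy).
√(0.83 · r_yy) = 0.19 / 0.66 = 0.2879; 0.83 · r_yy = 0.0829; r_yy = 0.0829 / 0.83 ≈ 0.10.

0.10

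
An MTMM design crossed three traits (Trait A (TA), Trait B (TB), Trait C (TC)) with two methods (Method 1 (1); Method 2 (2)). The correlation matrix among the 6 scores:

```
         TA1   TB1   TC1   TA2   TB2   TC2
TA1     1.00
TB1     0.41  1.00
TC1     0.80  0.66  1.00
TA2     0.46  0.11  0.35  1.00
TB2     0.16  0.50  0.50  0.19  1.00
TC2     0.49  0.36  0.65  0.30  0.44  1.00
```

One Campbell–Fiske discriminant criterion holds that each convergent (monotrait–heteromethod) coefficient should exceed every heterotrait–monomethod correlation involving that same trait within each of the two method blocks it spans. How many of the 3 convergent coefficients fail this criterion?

3

Checking each validity diagonal entry against its comparison values:
TA (methods 1·2): 0.46 vs {0.41, 0.19, 0.80, 0.30} → fail.
TB (methods 1·2): 0.50 vs {0.41, 0.19, 0.66, 0.44} → fail.
TC (methods 1·2): 0.65 vs {0.80, 0.30, 0.66, 0.44} → fail.
3 of 3 fail.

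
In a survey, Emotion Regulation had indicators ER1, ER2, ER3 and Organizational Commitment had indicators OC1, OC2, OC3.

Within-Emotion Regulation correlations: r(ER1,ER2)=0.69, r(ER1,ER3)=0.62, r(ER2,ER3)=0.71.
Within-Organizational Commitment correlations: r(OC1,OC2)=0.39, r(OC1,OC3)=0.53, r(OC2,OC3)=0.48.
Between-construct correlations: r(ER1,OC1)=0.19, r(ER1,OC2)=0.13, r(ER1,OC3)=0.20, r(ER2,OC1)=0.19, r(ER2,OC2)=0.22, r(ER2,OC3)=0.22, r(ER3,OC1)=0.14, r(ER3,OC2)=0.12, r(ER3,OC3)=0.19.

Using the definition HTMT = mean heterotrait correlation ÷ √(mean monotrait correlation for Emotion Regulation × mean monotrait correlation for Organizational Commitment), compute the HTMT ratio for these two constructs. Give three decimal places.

0.317

Mean heterotrait r = 1.60/9 = 0.1778.
Mean within-ER = 2.02/3 = 0.6733; mean within-OC = 1.40/3 = 0.4667.
Geometric mean = √(0.6733 × 0.4667) = 0.5606.
HTMT = 0.1778 / 0.5606 = 0.317.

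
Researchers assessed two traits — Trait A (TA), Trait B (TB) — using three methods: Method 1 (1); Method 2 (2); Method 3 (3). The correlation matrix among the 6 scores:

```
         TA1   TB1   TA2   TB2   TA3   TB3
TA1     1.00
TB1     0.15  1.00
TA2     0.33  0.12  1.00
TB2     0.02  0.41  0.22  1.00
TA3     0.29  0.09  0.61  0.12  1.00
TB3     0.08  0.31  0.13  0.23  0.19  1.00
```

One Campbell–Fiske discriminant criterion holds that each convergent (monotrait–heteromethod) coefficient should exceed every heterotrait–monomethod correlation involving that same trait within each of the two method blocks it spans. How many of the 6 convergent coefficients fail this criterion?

Each convergent coefficient versus the relevant comparison correlations:
TA (methods 1·2): 0.33 vs {0.15, 0.22} → pass.
TA (methods 1·3): 0.29 vs {0.15, 0.19} → pass.
TA (methods 2·3): 0.61 vs {0.22, 0.19} → pass.
TB (methods 1·2): 0.41 vs {0.15, 0.22} → pass.
TB (methods 1·3): 0.31 vs {0.15, 0.19} → pass.
TB (methods 2·3): 0.23 vs {0.22, 0.19} → pass.
0 of 6 fail.

0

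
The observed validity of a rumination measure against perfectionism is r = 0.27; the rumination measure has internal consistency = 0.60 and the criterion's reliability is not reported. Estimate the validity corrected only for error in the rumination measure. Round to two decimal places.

0.35

Single correction: r_c = r_obs / √r_xx = 0.27 / √0.60 = 0.27 / 0.7746 ≈ 0.35.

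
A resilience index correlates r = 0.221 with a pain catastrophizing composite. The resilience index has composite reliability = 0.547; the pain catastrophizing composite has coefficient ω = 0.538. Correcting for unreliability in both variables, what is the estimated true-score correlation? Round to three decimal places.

0.407

r_true = r_obs / √(r_xx · r_yy) = 0.221 / √(0.547 × 0.538) = 0.221 / √0.294286 = 0.221 / 0.5425 ≈ 0.407.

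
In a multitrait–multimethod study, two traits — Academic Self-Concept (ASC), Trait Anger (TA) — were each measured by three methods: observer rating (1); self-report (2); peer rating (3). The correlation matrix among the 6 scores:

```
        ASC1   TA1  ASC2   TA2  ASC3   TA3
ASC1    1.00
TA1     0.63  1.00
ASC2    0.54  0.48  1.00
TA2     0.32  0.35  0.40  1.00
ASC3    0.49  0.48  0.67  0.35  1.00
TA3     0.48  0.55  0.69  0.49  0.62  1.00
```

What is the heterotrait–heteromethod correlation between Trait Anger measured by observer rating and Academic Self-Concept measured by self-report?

0.48

Different traits and methods: r(TA1, ASC2) = 0.48.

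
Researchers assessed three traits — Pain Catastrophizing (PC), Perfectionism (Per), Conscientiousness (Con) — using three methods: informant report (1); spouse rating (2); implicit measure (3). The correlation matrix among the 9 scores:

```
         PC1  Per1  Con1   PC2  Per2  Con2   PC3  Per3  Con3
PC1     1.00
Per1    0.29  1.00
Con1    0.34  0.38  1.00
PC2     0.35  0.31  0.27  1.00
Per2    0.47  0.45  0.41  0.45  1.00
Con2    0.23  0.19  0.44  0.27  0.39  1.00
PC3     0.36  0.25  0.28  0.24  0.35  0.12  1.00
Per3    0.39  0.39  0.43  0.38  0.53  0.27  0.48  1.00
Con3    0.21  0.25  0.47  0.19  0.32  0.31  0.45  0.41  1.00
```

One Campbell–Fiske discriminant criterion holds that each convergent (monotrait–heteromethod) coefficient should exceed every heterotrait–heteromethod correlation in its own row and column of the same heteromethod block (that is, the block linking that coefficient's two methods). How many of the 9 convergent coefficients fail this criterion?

6

Convergent coefficients and their comparison sets:
PC (methods 1·2): 0.35 vs {0.47, 0.31, 0.23, 0.27} → fail.
PC (methods 1·3): 0.36 vs {0.39, 0.25, 0.21, 0.28} → fail.
PC (methods 2·3): 0.24 vs {0.38, 0.35, 0.19, 0.12} → fail.
Per (methods 1·2): 0.45 vs {0.31, 0.47, 0.19, 0.41} → fail.
Per (methods 1·3): 0.39 vs {0.25, 0.39, 0.25, 0.43} → fail.
Per (methods 2·3): 0.53 vs {0.35, 0.38, 0.32, 0.27} → pass.
Con (methods 1·2): 0.44 vs {0.27, 0.23, 0.41, 0.19} → pass.
Con (methods 1·3): 0.47 vs {0.28, 0.21, 0.43, 0.25} → pass.
Con (methods 2·3): 0.31 vs {0.12, 0.19, 0.27, 0.32} → fail.
6 of 9 fail.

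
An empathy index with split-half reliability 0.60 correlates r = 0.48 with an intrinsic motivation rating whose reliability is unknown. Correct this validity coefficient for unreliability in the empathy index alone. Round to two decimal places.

Single correction: r_c = r_obs / √r_xx = 0.48 / √0.60 = 0.48 / 0.7746 ≈ 0.62.

0.62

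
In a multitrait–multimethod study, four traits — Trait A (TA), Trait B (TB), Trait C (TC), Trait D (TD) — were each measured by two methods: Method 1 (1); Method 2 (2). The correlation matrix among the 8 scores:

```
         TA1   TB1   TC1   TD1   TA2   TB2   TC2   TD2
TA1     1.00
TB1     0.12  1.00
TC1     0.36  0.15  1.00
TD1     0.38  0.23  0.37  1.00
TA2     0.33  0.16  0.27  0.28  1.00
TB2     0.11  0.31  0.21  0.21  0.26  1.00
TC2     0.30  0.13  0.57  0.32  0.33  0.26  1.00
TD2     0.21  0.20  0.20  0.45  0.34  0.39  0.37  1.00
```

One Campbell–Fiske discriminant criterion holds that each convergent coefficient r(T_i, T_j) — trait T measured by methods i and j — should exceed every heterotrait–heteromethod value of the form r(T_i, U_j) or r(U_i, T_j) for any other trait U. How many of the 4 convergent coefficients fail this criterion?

Each convergent coefficient versus the relevant comparison correlations:
TA (methods 1·2): 0.33 vs {0.11, 0.16, 0.30, 0.27, 0.21, 0.28} → pass.
TB (methods 1·2): 0.31 vs {0.16, 0.11, 0.13, 0.21, 0.20, 0.21} → pass.
TC (methods 1·2): 0.57 vs {0.27, 0.30, 0.21, 0.13, 0.20, 0.32} → pass.
TD (methods 1·2): 0.45 vs {0.28, 0.21, 0.21, 0.20, 0.32, 0.20} → pass.
0 of 4 fail.

0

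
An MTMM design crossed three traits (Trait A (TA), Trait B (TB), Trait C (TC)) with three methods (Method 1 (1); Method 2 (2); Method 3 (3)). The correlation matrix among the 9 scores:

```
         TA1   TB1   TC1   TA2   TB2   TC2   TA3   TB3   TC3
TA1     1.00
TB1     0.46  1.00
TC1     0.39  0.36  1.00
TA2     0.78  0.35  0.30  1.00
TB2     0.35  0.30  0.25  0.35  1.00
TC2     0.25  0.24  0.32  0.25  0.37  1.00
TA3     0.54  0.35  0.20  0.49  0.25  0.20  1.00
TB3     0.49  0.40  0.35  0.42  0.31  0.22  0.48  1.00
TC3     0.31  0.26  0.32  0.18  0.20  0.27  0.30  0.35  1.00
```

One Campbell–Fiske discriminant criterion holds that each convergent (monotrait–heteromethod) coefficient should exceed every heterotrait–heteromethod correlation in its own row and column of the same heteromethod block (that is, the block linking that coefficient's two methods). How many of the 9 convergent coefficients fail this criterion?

4

Convergent coefficients and their comparison sets:
TA (methods 1·2): 0.78 vs {0.35, 0.35, 0.25, 0.30} → pass.
TA (methods 1·3): 0.54 vs {0.49, 0.35, 0.31, 0.20} → pass.
TA (methods 2·3): 0.49 vs {0.42, 0.25, 0.18, 0.20} → pass.
TB (methods 1·2): 0.30 vs {0.35, 0.35, 0.24, 0.25} → fail.
TB (methods 1·3): 0.40 vs {0.35, 0.49, 0.26, 0.35} → fail.
TB (methods 2·3): 0.31 vs {0.25, 0.42, 0.20, 0.22} → fail.
TC (methods 1·2): 0.32 vs {0.30, 0.25, 0.25, 0.24} → pass.
TC (methods 1·3): 0.32 vs {0.20, 0.31, 0.35, 0.26} → fail.
TC (methods 2·3): 0.27 vs {0.20, 0.18, 0.22, 0.20} → pass.
4 of 9 fail.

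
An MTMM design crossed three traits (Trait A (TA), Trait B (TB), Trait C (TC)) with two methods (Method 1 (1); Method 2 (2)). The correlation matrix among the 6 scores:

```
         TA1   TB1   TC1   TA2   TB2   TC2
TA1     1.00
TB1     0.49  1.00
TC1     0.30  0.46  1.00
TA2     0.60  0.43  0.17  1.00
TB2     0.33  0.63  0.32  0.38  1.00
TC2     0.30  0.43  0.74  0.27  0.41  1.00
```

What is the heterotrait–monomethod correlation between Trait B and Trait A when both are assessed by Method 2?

0.38

Different traits, same method: r(TB2, TA2) = 0.38.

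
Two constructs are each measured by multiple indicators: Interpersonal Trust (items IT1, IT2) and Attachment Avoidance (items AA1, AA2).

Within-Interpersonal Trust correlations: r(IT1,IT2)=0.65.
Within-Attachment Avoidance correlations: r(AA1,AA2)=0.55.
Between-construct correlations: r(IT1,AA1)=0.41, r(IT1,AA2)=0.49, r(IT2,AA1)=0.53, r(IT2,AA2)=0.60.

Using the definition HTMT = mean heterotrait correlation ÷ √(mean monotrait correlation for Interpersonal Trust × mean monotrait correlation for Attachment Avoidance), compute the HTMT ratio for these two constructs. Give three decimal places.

0.849

Mean heterotrait r = 2.03/4 = 0.5075.
Mean within-IT = 0.65/1 = 0.6500; mean within-AA = 0.55/1 = 0.5500.
Geometric mean = √(0.6500 × 0.5500) = 0.5979.
HTMT = 0.5075 / 0.5979 = 0.849.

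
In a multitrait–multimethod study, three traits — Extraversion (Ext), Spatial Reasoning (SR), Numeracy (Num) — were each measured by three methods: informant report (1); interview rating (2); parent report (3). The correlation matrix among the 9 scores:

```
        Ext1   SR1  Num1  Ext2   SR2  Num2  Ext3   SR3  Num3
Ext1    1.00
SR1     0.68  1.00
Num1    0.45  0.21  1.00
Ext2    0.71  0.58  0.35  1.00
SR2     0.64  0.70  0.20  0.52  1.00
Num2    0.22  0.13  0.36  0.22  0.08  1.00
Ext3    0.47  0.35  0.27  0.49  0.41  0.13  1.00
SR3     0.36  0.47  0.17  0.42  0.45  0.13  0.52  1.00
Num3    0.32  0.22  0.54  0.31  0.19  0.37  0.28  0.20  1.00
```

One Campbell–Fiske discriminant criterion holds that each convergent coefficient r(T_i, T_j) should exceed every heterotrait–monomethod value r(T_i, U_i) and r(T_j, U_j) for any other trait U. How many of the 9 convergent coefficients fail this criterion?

Checking each validity diagonal entry against its comparison values:
Ext (methods 1·2): 0.71 vs {0.68, 0.52, 0.45, 0.22} → pass.
Ext (methods 1·3): 0.47 vs {0.68, 0.52, 0.45, 0.28} → fail.
Ext (methods 2·3): 0.49 vs {0.52, 0.52, 0.22, 0.28} → fail.
SR (methods 1·2): 0.70 vs {0.68, 0.52, 0.21, 0.08} → pass.
SR (methods 1·3): 0.47 vs {0.68, 0.52, 0.21, 0.20} → fail.
SR (methods 2·3): 0.45 vs {0.52, 0.52, 0.08, 0.20} → fail.
Num (methods 1·2): 0.36 vs {0.45, 0.22, 0.21, 0.08} → fail.
Num (methods 1·3): 0.54 vs {0.45, 0.28, 0.21, 0.20} → pass.
Num (methods 2·3): 0.37 vs {0.22, 0.28, 0.08, 0.20} → pass.
5 of 9 fail.

5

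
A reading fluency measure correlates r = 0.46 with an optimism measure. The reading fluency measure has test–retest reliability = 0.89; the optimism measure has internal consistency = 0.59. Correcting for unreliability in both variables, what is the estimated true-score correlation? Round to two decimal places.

0.63

r_true = r_obs / √(r_xx · r_yy) = 0.46 / √(0.89 × 0.59) = 0.46 / √0.5251 = 0.46 / 0.7246 ≈ 0.63.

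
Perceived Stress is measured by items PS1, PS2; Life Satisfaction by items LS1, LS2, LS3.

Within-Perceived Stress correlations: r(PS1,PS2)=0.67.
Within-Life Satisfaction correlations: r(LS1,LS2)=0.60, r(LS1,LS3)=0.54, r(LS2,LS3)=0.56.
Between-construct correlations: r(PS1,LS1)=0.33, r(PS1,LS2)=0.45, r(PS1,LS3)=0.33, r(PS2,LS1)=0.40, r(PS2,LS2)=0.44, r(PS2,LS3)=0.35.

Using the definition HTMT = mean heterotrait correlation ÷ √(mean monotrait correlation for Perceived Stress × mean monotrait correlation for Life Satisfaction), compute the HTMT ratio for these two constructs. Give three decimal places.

0.622

Mean heterotrait r = 2.30/6 = 0.3833.
Mean within-PS = 0.67/1 = 0.6700; mean within-LS = 1.70/3 = 0.5667.
Geometric mean = √(0.6700 × 0.5667) = 0.6162.
HTMT = 0.3833 / 0.6162 = 0.622.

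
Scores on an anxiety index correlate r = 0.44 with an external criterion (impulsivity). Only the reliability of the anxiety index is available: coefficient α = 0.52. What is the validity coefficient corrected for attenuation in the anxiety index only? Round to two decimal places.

0.61

Single correction: r_c = r_obs / √r_xx = 0.44 / √0.52 = 0.44 / 0.7211 ≈ 0.61.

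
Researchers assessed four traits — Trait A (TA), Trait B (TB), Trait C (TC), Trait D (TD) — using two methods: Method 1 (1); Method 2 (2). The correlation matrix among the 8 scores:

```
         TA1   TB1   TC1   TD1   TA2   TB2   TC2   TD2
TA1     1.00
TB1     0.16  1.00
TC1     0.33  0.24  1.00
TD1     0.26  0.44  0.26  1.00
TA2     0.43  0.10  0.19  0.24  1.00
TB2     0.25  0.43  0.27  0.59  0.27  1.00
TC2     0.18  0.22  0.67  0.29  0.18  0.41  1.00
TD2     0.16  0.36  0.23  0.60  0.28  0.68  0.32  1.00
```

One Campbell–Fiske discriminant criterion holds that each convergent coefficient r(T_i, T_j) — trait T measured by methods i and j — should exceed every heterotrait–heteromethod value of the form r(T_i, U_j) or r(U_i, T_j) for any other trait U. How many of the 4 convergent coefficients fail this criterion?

1

Checking each validity diagonal entry against its comparison values:
TA (methods 1·2): 0.43 vs {0.25, 0.10, 0.18, 0.19, 0.16, 0.24} → pass.
TB (methods 1·2): 0.43 vs {0.10, 0.25, 0.22, 0.27, 0.36, 0.59} → fail.
TC (methods 1·2): 0.67 vs {0.19, 0.18, 0.27, 0.22, 0.23, 0.29} → pass.
TD (methods 1·2): 0.60 vs {0.24, 0.16, 0.59, 0.36, 0.29, 0.23} → pass.
1 of 4 fail.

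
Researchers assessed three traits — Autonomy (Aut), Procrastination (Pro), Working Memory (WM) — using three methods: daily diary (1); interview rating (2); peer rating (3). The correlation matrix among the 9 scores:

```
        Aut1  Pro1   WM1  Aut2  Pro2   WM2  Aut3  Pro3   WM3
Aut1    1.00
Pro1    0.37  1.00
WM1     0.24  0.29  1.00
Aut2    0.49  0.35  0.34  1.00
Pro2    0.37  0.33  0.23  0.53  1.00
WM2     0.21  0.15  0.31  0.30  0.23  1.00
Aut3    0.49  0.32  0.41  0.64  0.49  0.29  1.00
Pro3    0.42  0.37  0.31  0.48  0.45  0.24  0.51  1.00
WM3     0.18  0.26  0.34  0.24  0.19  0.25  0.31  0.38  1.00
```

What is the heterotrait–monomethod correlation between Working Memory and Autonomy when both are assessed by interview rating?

Different traits, same method: r(WM2, Aut2) = 0.30.

0.30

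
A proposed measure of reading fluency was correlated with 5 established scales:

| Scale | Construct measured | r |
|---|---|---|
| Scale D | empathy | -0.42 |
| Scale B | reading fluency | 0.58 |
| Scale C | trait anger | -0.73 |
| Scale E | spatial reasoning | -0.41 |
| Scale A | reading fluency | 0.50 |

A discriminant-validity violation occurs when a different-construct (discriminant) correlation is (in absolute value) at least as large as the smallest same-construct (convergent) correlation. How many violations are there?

Convergent (same construct = reading fluency): Scale B, Scale A.
Smallest convergent = 0.50. Discriminant |r|: 0.42, 0.73, 0.41; count ≥ 0.50 → 1.

1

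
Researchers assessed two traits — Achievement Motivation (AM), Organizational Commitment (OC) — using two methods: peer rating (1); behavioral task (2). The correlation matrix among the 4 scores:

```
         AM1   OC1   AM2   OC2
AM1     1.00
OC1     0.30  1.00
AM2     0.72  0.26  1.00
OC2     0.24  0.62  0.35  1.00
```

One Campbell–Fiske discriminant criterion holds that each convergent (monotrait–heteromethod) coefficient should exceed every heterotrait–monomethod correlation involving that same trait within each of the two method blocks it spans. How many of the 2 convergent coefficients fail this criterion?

Checking each validity diagonal entry against its comparison values:
AM (methods 1·2): 0.72 vs {0.30, 0.35} → pass.
OC (methods 1·2): 0.62 vs {0.30, 0.35} → pass.
0 of 2 fail.

0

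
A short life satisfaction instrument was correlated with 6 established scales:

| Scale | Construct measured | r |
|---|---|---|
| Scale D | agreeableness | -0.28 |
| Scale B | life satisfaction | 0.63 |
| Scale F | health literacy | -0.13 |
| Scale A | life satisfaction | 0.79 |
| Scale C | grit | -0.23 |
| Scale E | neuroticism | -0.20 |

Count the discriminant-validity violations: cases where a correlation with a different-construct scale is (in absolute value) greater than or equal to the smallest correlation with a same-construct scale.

Convergent (same construct = life satisfaction): Scale B, Scale A.
Smallest convergent = 0.63. Discriminant |r|: 0.28, 0.13, 0.23, 0.20; count ≥ 0.63 → 0.

0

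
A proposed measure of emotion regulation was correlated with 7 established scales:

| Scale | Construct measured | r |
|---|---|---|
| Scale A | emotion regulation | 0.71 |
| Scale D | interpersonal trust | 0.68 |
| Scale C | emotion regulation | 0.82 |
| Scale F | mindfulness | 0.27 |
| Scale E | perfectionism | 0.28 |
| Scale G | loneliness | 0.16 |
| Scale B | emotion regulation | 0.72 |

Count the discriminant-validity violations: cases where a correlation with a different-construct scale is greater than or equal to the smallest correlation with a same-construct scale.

0

Convergent (same construct = emotion regulation): Scale A, Scale C, Scale B.
Smallest convergent = 0.71. Discriminant values: 0.68, 0.27, 0.28, 0.16; count ≥ 0.71 → 0.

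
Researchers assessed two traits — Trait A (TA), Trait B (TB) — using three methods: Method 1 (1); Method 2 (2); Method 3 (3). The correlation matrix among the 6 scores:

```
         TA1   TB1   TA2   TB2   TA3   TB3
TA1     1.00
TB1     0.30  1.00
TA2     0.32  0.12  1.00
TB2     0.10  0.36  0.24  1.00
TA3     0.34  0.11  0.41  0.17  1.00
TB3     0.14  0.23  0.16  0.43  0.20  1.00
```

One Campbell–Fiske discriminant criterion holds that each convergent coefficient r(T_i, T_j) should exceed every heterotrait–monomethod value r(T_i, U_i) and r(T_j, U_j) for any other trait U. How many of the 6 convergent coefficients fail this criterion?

1

Each convergent coefficient versus the relevant comparison correlations:
TA (methods 1·2): 0.32 vs {0.30, 0.24} → pass.
TA (methods 1·3): 0.34 vs {0.30, 0.20} → pass.
TA (methods 2·3): 0.41 vs {0.24, 0.20} → pass.
TB (methods 1·2): 0.36 vs {0.30, 0.24} → pass.
TB (methods 1·3): 0.23 vs {0.30, 0.20} → fail.
TB (methods 2·3): 0.43 vs {0.24, 0.20} → pass.
1 of 6 fail.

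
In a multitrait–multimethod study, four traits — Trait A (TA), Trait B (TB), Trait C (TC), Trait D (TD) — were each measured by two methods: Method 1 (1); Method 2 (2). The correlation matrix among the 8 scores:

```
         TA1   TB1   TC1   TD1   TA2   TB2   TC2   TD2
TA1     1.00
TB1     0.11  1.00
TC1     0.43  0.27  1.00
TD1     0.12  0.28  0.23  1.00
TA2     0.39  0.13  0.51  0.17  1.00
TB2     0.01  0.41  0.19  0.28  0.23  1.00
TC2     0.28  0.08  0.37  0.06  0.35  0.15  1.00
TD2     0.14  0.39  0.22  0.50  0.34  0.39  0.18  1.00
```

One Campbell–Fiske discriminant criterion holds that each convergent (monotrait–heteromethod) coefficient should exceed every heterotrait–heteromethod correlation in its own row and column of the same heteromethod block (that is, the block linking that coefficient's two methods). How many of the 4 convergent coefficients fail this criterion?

Each convergent coefficient versus the relevant comparison correlations:
TA (methods 1·2): 0.39 vs {0.01, 0.13, 0.28, 0.51, 0.14, 0.17} → fail.
TB (methods 1·2): 0.41 vs {0.13, 0.01, 0.08, 0.19, 0.39, 0.28} → pass.
TC (methods 1·2): 0.37 vs {0.51, 0.28, 0.19, 0.08, 0.22, 0.06} → fail.
TD (methods 1·2): 0.50 vs {0.17, 0.14, 0.28, 0.39, 0.06, 0.22} → pass.
2 of 4 fail.

2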